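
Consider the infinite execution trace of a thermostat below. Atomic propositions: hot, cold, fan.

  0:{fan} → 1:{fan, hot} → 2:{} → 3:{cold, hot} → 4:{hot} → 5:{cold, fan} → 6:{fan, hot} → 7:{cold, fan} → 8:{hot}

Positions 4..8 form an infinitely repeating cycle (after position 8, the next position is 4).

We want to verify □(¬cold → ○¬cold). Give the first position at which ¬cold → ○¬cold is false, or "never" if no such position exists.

2

Check ¬cold → ○¬cold at each position in order: 0 ✓, 1 ✓.
At position 2 the labels are {} and the next position 3 has {cold, hot}, so ¬cold → ○¬cold is false there. This is the first violation.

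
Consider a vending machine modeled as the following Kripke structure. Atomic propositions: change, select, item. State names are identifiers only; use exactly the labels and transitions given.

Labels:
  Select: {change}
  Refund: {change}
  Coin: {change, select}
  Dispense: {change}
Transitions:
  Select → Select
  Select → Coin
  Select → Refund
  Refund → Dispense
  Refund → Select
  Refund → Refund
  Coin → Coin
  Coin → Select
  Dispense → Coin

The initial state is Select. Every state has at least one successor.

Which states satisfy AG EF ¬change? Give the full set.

none

States satisfying EF ¬change: ∅.
States satisfying AG EF ¬change: ∅.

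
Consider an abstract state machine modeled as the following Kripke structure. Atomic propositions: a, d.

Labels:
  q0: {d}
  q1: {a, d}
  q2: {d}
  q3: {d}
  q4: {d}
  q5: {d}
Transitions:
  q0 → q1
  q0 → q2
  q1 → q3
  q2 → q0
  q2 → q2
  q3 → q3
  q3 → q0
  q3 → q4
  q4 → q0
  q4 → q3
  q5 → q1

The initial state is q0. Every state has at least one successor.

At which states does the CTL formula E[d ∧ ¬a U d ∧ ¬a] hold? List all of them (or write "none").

{q0, q2, q3, q4, q5}

States satisfying d ∧ ¬a: {q0, q2, q3, q4, q5}.
States satisfying E[d ∧ ¬a U d ∧ ¬a]: {q0, q2, q3, q4, q5}.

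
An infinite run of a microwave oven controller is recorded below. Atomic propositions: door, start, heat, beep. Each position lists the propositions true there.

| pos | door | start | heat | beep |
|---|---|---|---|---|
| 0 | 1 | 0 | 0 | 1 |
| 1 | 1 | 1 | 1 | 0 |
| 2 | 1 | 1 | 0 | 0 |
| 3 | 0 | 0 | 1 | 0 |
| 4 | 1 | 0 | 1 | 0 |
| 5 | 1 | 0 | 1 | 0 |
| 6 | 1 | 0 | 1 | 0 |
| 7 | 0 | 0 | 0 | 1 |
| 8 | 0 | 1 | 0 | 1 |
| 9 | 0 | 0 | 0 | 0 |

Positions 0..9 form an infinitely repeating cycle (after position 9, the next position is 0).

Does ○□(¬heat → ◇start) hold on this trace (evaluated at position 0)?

The position after 0 is 1; □(¬heat → ◇start) is true there.

Satisfied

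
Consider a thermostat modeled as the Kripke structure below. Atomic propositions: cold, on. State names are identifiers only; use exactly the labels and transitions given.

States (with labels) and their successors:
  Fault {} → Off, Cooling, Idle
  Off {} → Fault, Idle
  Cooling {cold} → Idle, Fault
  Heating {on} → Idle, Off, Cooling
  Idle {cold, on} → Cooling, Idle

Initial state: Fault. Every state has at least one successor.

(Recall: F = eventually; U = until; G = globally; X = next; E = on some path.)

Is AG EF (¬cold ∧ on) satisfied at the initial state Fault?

No

States satisfying EF (¬cold ∧ on): {Heating}.
States satisfying AG EF (¬cold ∧ on): ∅.
Cooling is reachable from Fault and violates EF (¬cold ∧ on), so AG fails at Fault.
Fault ∉ Sat(AG EF (¬cold ∧ on)).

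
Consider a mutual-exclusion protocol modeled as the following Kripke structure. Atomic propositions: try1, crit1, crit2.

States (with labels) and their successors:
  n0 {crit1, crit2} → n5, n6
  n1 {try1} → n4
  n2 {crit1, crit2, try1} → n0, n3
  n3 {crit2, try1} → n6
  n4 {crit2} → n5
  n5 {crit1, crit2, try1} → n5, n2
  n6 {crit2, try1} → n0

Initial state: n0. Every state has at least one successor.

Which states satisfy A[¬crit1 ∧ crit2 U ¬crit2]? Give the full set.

{n1}

States satisfying ¬crit1 ∧ crit2: {n3, n4, n6}.
States satisfying ¬crit2: {n1}.
States satisfying A[¬crit1 ∧ crit2 U ¬crit2]: {n1}.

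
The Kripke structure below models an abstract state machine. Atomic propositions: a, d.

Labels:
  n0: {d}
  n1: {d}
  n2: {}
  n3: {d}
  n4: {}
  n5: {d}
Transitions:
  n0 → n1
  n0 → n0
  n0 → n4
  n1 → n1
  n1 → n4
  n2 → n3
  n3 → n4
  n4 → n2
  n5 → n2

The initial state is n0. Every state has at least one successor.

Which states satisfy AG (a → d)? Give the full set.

States satisfying a → d: {n0, n1, n2, n3, n4, n5}.
States satisfying AG (a → d): {n0, n1, n2, n3, n4, n5}.

{n0, n1, n2, n3, n4, n5}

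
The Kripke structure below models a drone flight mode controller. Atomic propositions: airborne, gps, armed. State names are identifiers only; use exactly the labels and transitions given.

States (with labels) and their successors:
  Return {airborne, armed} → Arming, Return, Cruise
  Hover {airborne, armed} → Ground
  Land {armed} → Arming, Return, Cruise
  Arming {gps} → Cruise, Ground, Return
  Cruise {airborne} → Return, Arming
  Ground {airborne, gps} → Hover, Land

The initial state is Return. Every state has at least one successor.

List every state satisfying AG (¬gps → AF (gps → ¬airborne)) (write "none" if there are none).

{Return, Hover, Land, Arming, Cruise, Ground}

States satisfying ¬gps → AF (gps → ¬airborne): {Return, Hover, Land, Arming, Cruise, Ground}.
States satisfying AG (¬gps → AF (gps → ¬airborne)): {Return, Hover, Land, Arming, Cruise, Ground}.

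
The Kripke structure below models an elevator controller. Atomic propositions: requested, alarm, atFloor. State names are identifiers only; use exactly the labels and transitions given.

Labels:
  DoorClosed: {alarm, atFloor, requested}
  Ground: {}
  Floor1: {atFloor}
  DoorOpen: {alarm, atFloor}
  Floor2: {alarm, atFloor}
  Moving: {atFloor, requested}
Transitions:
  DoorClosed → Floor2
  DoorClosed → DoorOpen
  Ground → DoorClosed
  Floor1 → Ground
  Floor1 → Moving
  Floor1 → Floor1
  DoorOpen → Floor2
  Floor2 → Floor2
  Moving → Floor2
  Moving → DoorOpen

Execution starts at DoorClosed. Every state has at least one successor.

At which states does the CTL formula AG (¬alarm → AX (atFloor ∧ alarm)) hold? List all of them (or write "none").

States satisfying ¬alarm → AX (atFloor ∧ alarm): {DoorClosed, Ground, DoorOpen, Floor2, Moving}.
States satisfying AG (¬alarm → AX (atFloor ∧ alarm)): {DoorClosed, Ground, DoorOpen, Floor2, Moving}.

{DoorClosed, Ground, DoorOpen, Floor2, Moving}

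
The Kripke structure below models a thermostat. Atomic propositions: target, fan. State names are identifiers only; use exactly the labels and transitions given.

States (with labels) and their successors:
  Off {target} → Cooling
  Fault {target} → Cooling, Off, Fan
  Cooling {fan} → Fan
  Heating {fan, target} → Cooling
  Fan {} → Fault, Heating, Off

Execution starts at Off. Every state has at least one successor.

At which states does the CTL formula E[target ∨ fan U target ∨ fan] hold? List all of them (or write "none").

States satisfying target ∨ fan: {Off, Fault, Cooling, Heating}.
States satisfying E[target ∨ fan U target ∨ fan]: {Off, Fault, Cooling, Heating}.

{Off, Fault, Cooling, Heating}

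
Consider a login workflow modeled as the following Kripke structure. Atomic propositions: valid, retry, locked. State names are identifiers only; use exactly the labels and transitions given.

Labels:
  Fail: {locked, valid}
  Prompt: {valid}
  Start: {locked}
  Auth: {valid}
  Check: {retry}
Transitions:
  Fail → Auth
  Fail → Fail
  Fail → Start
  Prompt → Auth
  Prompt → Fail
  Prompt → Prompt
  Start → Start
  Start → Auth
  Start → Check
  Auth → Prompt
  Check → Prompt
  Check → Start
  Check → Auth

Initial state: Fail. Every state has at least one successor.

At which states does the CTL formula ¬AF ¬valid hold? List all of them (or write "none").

{Fail, Prompt, Auth}

States satisfying ¬valid: {Start, Check}.
States satisfying AF ¬valid: {Start, Check}.
States satisfying ¬AF ¬valid: {Fail, Prompt, Auth}.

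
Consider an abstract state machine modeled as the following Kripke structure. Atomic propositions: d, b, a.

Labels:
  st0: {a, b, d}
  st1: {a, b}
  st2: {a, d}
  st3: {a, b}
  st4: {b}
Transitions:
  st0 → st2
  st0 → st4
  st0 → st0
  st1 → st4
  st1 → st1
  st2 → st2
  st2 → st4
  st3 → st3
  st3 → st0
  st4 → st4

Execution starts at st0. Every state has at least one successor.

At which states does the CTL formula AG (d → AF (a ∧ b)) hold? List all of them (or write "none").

States satisfying d → AF (a ∧ b): {st0, st1, st3, st4}.
States satisfying AG (d → AF (a ∧ b)): {st1, st4}.

{st1, st4}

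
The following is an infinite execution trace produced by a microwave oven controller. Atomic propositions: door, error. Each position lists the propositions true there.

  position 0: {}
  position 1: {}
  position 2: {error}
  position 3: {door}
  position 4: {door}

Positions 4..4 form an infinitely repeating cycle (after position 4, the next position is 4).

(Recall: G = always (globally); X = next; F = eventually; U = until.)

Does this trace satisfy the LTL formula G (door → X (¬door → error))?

door → X (¬door → error) holds at every position 0..4, and those are all positions ever visited, so G (door → X (¬door → error)) holds.
Positions where door holds: 3, 4.
Check X (¬door → error) at each: 3→ok, 4→ok.

Yes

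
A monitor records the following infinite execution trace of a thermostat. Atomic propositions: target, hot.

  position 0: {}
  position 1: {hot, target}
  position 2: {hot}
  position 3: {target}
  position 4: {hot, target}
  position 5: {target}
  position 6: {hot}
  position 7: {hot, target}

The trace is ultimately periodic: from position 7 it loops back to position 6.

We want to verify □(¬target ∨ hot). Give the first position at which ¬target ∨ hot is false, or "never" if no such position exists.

3

Check ¬target ∨ hot at each position in order: 0 ✓, 1 ✓, 2 ✓.
At position 3 the labels are {target}, so ¬target ∨ hot is false there. This is the first violation.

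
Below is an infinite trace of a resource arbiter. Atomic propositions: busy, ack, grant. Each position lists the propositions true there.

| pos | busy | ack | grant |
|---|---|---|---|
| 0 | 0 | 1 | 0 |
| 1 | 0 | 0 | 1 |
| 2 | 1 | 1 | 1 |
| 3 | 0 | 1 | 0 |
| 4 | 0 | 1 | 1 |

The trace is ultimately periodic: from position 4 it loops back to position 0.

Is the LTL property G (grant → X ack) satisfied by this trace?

Holds

grant → X ack holds at every position 0..4, and those are all positions ever visited, so G (grant → X ack) holds.
Positions where grant holds: 1, 2, 4.
Check X ack at each: 1→ok, 2→ok, 4→ok.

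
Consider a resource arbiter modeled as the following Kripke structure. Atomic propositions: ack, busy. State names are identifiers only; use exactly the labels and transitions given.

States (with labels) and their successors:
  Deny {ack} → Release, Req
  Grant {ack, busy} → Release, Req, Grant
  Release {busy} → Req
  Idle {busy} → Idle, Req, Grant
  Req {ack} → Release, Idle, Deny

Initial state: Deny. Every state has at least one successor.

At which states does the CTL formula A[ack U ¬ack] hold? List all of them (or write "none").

States satisfying ack: {Deny, Grant, Req}.
States satisfying ¬ack: {Release, Idle}.
States satisfying A[ack U ¬ack]: {Release, Idle}.

{Release, Idle}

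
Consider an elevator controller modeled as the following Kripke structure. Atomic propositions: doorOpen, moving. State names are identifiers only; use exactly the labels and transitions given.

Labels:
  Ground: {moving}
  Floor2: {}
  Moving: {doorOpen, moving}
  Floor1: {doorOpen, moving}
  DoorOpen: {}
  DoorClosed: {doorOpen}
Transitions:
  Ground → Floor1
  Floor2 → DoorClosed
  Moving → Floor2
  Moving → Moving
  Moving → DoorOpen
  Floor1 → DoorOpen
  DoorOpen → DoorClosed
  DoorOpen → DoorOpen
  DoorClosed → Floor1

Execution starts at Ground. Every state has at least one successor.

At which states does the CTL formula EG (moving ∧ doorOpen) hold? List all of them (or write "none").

States satisfying moving ∧ doorOpen: {Moving, Floor1}.
States satisfying EG (moving ∧ doorOpen): {Moving}.

{Moving}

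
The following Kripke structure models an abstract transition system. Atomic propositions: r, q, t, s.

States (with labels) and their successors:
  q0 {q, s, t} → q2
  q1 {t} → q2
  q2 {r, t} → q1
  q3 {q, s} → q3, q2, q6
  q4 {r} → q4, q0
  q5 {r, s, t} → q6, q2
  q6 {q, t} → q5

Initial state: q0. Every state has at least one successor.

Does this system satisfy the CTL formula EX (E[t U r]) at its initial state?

States satisfying E[t U r]: {q0, q1, q2, q4, q5, q6}.
States satisfying EX (E[t U r]): {q0, q1, q2, q3, q4, q5, q6}.
q0 ∈ Sat(EX (E[t U r])).

Yes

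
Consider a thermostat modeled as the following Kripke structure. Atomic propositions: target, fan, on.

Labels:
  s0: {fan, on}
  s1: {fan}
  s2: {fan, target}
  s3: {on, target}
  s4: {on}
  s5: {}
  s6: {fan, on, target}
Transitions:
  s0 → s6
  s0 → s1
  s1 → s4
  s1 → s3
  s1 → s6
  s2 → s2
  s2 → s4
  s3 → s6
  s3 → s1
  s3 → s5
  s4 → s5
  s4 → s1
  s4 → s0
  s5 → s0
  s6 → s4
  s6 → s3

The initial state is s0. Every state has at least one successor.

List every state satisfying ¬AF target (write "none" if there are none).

{s0, s1, s4, s5}

States satisfying target: {s2, s3, s6}.
States satisfying AF target: {s2, s3, s6}.
States satisfying ¬AF target: {s0, s1, s4, s5}.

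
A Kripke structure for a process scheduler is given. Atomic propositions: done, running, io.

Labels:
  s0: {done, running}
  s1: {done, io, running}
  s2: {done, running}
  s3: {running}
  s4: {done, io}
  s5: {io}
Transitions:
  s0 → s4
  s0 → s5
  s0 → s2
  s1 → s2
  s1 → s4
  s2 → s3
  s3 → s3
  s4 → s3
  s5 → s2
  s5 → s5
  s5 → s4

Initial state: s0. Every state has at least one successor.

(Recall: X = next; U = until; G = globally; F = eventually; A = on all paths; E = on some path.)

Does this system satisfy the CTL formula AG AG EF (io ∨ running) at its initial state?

Satisfied

States satisfying AG EF (io ∨ running): {s0, s1, s2, s3, s4, s5}.
States satisfying AG AG EF (io ∨ running): {s0, s1, s2, s3, s4, s5}.
Every state reachable from s0 satisfies AG EF (io ∨ running).
s0 ∈ Sat(AG AG EF (io ∨ running)).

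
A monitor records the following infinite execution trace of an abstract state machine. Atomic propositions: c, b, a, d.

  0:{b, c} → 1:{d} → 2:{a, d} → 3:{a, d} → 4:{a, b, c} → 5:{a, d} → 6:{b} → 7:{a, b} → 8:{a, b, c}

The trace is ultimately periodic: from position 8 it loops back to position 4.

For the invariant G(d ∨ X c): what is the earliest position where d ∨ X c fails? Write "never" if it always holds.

0

At position 0 the labels are {b, c} and the next position 1 has {d}, so d ∨ X c is false there. This is the first violation.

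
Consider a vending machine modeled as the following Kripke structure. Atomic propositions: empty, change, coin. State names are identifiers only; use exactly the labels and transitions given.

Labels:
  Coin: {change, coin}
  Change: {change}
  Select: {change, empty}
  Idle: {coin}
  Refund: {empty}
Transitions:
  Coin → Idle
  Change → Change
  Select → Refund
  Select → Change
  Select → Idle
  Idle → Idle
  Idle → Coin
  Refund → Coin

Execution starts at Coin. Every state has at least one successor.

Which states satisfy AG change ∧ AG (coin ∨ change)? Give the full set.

States satisfying change: {Coin, Change, Select}.
States satisfying AG change: {Change}.
States satisfying coin ∨ change: {Coin, Change, Select, Idle}.
States satisfying AG (coin ∨ change): {Coin, Change, Idle}.
States satisfying AG change ∧ AG (coin ∨ change): {Change}.

{Change}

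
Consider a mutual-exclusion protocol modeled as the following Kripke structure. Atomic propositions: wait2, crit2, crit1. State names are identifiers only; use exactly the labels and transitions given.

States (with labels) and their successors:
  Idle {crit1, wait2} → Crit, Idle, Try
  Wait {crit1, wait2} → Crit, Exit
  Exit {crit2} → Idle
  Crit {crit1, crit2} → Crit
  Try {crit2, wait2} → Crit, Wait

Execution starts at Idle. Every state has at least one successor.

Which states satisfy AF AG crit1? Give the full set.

{Crit}

States satisfying AG crit1: {Crit}.
States satisfying AF AG crit1: {Crit}.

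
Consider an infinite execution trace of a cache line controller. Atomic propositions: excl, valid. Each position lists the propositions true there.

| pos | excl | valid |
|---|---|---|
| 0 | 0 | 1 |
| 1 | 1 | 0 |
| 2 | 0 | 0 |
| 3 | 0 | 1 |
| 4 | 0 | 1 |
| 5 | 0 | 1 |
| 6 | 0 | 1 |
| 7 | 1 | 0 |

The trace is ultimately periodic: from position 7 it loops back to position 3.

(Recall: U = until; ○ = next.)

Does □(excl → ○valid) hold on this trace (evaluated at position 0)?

Violated

excl → ○valid must hold at every position from 0 onward. It fails at position 1, so □(excl → ○valid) is false.
Positions where excl holds: 1, 7.
Check ○valid at each: 1→fails, 7→ok.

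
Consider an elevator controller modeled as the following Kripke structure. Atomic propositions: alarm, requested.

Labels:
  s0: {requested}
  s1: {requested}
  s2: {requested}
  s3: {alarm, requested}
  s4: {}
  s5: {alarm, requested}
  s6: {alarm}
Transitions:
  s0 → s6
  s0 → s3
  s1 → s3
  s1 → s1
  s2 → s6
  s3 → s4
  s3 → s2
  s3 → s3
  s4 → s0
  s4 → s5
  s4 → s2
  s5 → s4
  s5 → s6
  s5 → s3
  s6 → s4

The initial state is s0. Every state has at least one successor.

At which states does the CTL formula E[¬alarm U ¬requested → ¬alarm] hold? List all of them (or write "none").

{s0, s1, s2, s3, s4, s5}

States satisfying ¬alarm: {s0, s1, s2, s4}.
States satisfying ¬requested → ¬alarm: {s0, s1, s2, s3, s4, s5}.
States satisfying E[¬alarm U ¬requested → ¬alarm]: {s0, s1, s2, s3, s4, s5}.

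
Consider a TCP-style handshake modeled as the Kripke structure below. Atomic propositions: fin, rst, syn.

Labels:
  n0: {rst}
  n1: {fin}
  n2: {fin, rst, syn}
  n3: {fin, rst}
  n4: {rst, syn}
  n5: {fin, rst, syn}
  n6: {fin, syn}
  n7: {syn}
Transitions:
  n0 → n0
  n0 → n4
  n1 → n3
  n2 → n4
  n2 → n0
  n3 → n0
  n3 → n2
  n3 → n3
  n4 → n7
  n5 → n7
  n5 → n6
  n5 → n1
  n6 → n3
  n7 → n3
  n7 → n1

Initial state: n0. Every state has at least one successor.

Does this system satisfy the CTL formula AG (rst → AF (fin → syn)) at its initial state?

States satisfying rst → AF (fin → syn): {n0, n1, n2, n4, n5, n6, n7}.
States satisfying AG (rst → AF (fin → syn)): ∅.
n3 is reachable from n0 and violates rst → AF (fin → syn), so AG fails at n0.
n0 ∉ Sat(AG (rst → AF (fin → syn))).

Does not hold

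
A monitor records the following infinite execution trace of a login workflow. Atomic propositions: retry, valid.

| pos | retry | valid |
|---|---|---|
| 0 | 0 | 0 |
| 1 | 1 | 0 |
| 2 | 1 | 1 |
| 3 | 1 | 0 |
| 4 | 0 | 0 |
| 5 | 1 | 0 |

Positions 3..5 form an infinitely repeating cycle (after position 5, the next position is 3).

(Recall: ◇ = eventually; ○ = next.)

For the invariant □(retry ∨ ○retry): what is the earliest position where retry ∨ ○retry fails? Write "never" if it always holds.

never

retry ∨ ○retry holds at every position 0..5, and those are all the positions the trace ever visits, so the invariant □(retry ∨ ○retry) is never violated.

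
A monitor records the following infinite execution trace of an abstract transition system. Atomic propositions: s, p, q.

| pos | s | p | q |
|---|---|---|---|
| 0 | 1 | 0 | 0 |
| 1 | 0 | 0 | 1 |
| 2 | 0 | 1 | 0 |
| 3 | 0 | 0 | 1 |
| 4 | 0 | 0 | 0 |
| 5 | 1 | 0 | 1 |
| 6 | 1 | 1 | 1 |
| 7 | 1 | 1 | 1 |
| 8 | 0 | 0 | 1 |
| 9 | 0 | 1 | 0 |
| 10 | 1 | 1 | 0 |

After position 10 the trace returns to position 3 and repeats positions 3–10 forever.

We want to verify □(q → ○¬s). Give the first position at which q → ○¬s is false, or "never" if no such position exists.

Check q → ○¬s at each position in order: 0 ✓, 1 ✓, 2 ✓, 3 ✓, 4 ✓.
At position 5 the labels are {q, s} and the next position 6 has {p, q, s}, so q → ○¬s is false there. This is the first violation.

5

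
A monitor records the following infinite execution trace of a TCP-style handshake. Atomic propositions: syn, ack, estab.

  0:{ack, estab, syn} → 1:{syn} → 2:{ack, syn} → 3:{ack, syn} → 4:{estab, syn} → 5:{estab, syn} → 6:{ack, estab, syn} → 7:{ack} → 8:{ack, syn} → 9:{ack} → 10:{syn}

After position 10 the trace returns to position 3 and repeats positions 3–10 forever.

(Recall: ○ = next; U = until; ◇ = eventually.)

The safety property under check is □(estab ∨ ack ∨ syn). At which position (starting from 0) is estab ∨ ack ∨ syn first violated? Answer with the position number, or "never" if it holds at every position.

estab ∨ ack ∨ syn holds at every position 0..10, and those are all the positions the trace ever visits, so the invariant □(estab ∨ ack ∨ syn) is never violated.

never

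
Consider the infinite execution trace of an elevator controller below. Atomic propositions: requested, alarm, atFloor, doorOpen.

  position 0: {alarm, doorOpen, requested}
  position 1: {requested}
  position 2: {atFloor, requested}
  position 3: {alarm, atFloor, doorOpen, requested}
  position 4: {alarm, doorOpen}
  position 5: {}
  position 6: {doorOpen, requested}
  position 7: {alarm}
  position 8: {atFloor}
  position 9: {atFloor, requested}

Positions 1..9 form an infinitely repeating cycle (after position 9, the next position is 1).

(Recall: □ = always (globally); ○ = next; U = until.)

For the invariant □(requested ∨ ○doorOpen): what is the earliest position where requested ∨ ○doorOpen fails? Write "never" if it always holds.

Check requested ∨ ○doorOpen at each position in order: 0 ✓, 1 ✓, 2 ✓, 3 ✓.
At position 4 the labels are {alarm, doorOpen} and the next position 5 has {}, so requested ∨ ○doorOpen is false there. This is the first violation.

4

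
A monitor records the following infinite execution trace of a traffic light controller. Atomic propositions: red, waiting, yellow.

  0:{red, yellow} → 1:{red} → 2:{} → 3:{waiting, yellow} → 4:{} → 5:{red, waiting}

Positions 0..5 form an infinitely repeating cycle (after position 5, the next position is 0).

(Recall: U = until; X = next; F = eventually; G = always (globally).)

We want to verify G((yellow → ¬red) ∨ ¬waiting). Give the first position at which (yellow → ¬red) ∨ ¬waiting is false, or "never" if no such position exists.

(yellow → ¬red) ∨ ¬waiting holds at every position 0..5, and those are all the positions the trace ever visits, so the invariant G((yellow → ¬red) ∨ ¬waiting) is never violated.

never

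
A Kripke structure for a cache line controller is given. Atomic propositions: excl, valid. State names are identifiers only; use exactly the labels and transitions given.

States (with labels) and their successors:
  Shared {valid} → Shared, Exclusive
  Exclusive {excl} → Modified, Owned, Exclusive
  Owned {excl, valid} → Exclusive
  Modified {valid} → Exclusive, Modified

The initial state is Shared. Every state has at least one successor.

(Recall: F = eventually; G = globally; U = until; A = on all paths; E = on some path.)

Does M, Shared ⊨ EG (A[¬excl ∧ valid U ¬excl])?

States satisfying A[¬excl ∧ valid U ¬excl]: {Shared, Modified}.
States satisfying EG (A[¬excl ∧ valid U ¬excl]): {Shared, Modified}.
Shared ∈ Sat(EG (A[¬excl ∧ valid U ¬excl])).

Satisfied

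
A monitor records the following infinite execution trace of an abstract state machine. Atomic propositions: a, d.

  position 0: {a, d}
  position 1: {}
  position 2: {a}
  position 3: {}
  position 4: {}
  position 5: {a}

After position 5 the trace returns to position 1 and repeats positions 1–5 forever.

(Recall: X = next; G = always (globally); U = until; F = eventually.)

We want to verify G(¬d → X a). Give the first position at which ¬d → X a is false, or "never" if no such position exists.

Check ¬d → X a at each position in order: 0 ✓, 1 ✓.
At position 2 the labels are {a} and the next position 3 has {}, so ¬d → X a is false there. This is the first violation.

2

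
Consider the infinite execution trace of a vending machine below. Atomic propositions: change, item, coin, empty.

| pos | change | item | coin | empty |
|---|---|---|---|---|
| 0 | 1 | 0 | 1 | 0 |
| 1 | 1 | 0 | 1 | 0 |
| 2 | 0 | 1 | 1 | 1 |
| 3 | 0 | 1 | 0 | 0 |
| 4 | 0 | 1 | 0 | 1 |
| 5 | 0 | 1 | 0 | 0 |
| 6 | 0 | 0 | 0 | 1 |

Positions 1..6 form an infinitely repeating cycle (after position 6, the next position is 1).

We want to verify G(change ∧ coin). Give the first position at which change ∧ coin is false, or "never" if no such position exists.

2

Check change ∧ coin at each position in order: 0 ✓, 1 ✓.
At position 2 the labels are {coin, empty, item}, so change ∧ coin is false there. This is the first violation.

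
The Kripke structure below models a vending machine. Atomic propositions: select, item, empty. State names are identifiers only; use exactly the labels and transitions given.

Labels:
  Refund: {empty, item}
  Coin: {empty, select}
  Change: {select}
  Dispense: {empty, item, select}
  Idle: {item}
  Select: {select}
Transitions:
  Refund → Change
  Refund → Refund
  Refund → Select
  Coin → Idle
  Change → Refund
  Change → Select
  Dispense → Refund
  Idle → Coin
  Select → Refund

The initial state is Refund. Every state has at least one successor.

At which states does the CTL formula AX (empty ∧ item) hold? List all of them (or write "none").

{Dispense, Select}

States satisfying empty ∧ item: {Refund, Dispense}.
States satisfying AX (empty ∧ item): {Dispense, Select}.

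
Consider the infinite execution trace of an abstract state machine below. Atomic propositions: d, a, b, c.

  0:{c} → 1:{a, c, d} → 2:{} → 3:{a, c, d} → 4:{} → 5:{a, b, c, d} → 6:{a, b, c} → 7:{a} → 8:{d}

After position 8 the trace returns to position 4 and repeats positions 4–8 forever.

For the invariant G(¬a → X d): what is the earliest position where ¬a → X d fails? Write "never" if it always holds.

Check ¬a → X d at each position in order: 0 ✓, 1 ✓, 2 ✓, 3 ✓, 4 ✓, 5 ✓, 6 ✓, 7 ✓.
At position 8 the labels are {d} and the next position 4 has {}, so ¬a → X d is false there. This is the first violation.

8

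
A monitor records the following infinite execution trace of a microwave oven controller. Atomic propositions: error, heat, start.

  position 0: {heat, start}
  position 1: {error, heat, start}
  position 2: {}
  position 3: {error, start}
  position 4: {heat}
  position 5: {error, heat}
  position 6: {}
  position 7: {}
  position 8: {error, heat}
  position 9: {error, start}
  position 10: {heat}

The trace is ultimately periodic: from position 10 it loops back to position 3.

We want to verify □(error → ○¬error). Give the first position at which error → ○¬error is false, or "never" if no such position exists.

Check error → ○¬error at each position in order: 0 ✓, 1 ✓, 2 ✓, 3 ✓, 4 ✓, 5 ✓, 6 ✓, 7 ✓.
At position 8 the labels are {error, heat} and the next position 9 has {error, start}, so error → ○¬error is false there. This is the first violation.

8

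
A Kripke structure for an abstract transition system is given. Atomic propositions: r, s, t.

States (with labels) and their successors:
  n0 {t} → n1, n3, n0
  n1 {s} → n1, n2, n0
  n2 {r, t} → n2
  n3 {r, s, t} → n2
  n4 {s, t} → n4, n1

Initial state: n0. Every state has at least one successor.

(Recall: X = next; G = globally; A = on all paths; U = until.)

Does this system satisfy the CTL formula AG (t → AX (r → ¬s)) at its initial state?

States satisfying t → AX (r → ¬s): {n1, n2, n3, n4}.
States satisfying AG (t → AX (r → ¬s)): {n2, n3}.
n0 is reachable from n0 and violates t → AX (r → ¬s), so AG fails at n0.
n0 ∉ Sat(AG (t → AX (r → ¬s))).

Violated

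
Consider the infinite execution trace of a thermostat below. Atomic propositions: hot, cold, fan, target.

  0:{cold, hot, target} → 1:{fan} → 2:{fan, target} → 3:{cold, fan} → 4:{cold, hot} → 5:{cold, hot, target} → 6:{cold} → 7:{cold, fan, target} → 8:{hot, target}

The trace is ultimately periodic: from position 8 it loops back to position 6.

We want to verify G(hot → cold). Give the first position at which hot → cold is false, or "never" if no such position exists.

8

Check hot → cold at each position in order: 0 ✓, 1 ✓, 2 ✓, 3 ✓, 4 ✓, 5 ✓, 6 ✓, 7 ✓.
At position 8 the labels are {hot, target}, so hot → cold is false there. This is the first violation.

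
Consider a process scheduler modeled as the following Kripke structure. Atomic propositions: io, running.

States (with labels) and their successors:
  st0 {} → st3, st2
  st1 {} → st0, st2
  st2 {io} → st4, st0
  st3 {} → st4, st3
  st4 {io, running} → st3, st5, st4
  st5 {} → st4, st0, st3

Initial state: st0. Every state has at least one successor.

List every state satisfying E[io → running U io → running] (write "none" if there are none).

States satisfying io → running: {st0, st1, st3, st4, st5}.
States satisfying E[io → running U io → running]: {st0, st1, st3, st4, st5}.

{st0, st1, st3, st4, st5}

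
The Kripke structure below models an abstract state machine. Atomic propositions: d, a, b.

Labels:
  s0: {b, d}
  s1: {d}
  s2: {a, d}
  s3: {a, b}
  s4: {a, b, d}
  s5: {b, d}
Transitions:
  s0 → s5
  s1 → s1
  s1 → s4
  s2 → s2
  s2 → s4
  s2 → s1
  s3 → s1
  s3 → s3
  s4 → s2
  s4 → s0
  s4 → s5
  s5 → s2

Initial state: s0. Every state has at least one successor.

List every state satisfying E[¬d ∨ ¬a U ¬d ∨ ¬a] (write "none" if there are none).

{s0, s1, s3, s5}

States satisfying ¬d ∨ ¬a: {s0, s1, s3, s5}.
States satisfying E[¬d ∨ ¬a U ¬d ∨ ¬a]: {s0, s1, s3, s5}.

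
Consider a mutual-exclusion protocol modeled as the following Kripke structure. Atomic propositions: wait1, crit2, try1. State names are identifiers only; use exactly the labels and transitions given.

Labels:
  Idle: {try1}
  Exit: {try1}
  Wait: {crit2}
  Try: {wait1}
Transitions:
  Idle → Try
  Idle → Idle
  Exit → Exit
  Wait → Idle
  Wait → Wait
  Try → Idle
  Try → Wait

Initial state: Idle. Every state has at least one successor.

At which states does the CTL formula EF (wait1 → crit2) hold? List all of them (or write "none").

States satisfying wait1 → crit2: {Idle, Exit, Wait}.
States satisfying EF (wait1 → crit2): {Idle, Exit, Wait, Try}.

{Idle, Exit, Wait, Try}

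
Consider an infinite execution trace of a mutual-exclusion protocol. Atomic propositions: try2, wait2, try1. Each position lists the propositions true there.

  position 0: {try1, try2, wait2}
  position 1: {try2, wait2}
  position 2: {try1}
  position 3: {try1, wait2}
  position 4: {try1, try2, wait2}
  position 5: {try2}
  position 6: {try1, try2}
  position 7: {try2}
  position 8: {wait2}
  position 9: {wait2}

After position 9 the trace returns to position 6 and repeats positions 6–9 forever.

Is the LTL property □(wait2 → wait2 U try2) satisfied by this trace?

Holds

wait2 → wait2 U try2 holds at every position 0..9, and those are all positions ever visited, so □(wait2 → wait2 U try2) holds.
Positions where wait2 holds: 0, 1, 3, 4, 8, 9.
Check wait2 U try2 at each: 0→ok, 1→ok, 3→ok, 4→ok, 8→ok, 9→ok.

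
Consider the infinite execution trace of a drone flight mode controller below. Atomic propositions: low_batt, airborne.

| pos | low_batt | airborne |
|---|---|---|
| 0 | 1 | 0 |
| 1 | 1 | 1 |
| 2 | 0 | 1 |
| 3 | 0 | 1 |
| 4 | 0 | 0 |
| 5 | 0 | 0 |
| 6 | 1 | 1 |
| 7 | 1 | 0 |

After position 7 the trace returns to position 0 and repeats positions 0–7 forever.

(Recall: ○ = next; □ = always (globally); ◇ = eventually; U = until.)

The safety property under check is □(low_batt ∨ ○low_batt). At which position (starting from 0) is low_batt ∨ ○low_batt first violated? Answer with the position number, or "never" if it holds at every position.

2

Check low_batt ∨ ○low_batt at each position in order: 0 ✓, 1 ✓.
At position 2 the labels are {airborne} and the next position 3 has {airborne}, so low_batt ∨ ○low_batt is false there. This is the first violation.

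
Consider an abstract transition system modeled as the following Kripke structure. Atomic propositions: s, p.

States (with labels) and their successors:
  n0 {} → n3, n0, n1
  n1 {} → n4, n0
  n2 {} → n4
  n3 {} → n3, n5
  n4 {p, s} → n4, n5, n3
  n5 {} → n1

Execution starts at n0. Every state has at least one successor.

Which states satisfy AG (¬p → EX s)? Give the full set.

none

States satisfying ¬p → EX s: {n1, n2, n4}.
States satisfying AG (¬p → EX s): ∅.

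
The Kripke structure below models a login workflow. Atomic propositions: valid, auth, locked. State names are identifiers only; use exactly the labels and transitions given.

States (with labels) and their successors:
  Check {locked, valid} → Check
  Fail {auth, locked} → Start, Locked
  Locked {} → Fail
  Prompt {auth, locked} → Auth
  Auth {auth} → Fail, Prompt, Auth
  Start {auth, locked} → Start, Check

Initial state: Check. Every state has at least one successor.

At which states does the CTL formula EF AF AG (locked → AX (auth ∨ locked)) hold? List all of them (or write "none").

States satisfying AF AG (locked → AX (auth ∨ locked)): {Check, Start}.
States satisfying EF AF AG (locked → AX (auth ∨ locked)): {Check, Fail, Locked, Prompt, Auth, Start}.

{Check, Fail, Locked, Prompt, Auth, Start}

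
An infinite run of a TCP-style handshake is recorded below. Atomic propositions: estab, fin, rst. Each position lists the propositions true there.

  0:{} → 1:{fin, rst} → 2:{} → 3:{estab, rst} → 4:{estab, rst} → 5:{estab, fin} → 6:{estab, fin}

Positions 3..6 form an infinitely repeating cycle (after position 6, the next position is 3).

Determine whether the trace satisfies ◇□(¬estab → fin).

□(¬estab → fin) holds at position 3, which is reachable from 0, so ◇□(¬estab → fin) holds.

Yes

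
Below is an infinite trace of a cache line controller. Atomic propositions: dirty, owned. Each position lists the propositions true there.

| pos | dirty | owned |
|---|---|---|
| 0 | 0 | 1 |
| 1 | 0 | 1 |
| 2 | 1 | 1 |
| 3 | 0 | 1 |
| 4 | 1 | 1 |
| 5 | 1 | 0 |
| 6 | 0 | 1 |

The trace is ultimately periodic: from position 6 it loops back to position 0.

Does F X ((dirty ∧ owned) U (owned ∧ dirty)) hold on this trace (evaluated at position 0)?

Satisfied

X ((dirty ∧ owned) U (owned ∧ dirty)) holds at position 1, which is reachable from 0, so F X ((dirty ∧ owned) U (owned ∧ dirty)) holds.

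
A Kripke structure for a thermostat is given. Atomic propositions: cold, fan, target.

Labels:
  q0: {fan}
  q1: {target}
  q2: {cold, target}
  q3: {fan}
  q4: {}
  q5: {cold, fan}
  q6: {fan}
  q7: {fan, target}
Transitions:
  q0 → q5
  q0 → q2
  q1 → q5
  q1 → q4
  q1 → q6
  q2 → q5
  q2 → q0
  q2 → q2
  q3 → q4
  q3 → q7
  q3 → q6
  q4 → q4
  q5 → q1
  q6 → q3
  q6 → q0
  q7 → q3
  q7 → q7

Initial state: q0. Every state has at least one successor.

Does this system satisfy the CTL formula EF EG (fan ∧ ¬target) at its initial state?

States satisfying EG (fan ∧ ¬target): {q3, q6}.
States satisfying EF EG (fan ∧ ¬target): {q0, q1, q2, q3, q5, q6, q7}.
Some path from q0 reaches a state where EG (fan ∧ ¬target) holds.
q0 ∈ Sat(EF EG (fan ∧ ¬target)).

Yes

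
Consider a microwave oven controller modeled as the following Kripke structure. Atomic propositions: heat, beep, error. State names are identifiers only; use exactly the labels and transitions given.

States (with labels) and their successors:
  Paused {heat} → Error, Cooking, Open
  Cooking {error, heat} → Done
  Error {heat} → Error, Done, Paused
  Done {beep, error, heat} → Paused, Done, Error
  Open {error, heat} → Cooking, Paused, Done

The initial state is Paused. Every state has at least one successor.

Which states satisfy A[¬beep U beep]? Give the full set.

{Cooking, Done}

States satisfying ¬beep: {Paused, Cooking, Error, Open}.
States satisfying beep: {Done}.
States satisfying A[¬beep U beep]: {Cooking, Done}.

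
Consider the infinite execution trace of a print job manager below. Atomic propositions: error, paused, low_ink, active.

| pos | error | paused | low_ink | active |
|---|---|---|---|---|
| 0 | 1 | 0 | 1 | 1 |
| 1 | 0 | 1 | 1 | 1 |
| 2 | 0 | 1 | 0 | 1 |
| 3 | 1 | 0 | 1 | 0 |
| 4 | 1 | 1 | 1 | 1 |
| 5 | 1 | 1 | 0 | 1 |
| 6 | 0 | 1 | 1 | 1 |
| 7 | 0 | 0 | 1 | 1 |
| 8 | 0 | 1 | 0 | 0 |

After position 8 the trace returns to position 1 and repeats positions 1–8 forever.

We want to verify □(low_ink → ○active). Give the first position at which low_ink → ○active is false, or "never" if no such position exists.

7

Check low_ink → ○active at each position in order: 0 ✓, 1 ✓, 2 ✓, 3 ✓, 4 ✓, 5 ✓, 6 ✓.
At position 7 the labels are {active, low_ink} and the next position 8 has {paused}, so low_ink → ○active is false there. This is the first violation.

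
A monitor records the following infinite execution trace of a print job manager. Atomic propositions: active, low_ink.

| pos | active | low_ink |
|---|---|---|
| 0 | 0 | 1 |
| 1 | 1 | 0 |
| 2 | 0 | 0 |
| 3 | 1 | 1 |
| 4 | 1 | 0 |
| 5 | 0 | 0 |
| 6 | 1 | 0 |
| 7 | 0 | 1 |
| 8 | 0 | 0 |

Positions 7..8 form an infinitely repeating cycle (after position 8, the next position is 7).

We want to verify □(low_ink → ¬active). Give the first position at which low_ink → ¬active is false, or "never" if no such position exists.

3

Check low_ink → ¬active at each position in order: 0 ✓, 1 ✓, 2 ✓.
At position 3 the labels are {active, low_ink}, so low_ink → ¬active is false there. This is the first violation.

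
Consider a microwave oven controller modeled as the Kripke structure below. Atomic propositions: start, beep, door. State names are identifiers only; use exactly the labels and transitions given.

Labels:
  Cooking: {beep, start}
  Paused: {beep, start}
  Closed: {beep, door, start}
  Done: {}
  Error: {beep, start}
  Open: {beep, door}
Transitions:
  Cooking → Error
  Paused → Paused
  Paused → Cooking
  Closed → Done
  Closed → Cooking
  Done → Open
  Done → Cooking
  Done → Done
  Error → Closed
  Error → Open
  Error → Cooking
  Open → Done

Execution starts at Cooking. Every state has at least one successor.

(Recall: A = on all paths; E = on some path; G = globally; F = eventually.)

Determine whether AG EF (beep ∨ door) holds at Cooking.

States satisfying EF (beep ∨ door): {Cooking, Paused, Closed, Done, Error, Open}.
States satisfying AG EF (beep ∨ door): {Cooking, Paused, Closed, Done, Error, Open}.
Every state reachable from Cooking satisfies EF (beep ∨ door).
Cooking ∈ Sat(AG EF (beep ∨ door)).

Holds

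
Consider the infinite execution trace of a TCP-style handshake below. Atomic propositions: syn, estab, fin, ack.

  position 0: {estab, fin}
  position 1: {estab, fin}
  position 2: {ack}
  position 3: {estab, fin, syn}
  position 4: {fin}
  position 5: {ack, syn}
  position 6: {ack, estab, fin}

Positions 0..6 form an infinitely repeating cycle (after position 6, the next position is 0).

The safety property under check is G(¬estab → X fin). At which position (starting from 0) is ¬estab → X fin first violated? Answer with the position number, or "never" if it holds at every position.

Check ¬estab → X fin at each position in order: 0 ✓, 1 ✓, 2 ✓, 3 ✓.
At position 4 the labels are {fin} and the next position 5 has {ack, syn}, so ¬estab → X fin is false there. This is the first violation.

4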